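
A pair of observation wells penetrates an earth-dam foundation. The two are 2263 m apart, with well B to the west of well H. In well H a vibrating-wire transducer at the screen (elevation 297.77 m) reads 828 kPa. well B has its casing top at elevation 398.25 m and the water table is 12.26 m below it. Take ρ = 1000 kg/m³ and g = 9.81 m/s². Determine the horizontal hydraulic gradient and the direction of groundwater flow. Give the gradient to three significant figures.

i ≈ 0.00169; groundwater flows toward the east

Pressure head at well H: ψ = P/(ρg) = 828×1000 / (1000 × 9.81) = 84.40 m.
Total head at well H: h = z + ψ = 297.77 + 84.40 = 382.17 m.
Total head at well B: h = 398.25 − 12.26 = 385.99 m.
Head difference: h(well H) − h(well B) = 382.17 − 385.99 = -3.82 m.
Hydraulic gradient: i = |Δh| / L = 3.82 / 2263 = 0.00169.
Flow is from higher to lower head: from well B toward well H, i.e. toward the east.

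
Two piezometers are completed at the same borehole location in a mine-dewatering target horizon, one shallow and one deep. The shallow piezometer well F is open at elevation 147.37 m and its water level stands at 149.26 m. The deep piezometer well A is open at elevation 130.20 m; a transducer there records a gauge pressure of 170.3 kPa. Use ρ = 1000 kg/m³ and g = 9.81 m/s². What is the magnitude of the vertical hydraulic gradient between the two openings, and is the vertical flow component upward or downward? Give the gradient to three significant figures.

|i_v| ≈ 0.0990; vertical flow is downward

Total head at well F: h = 149.26 m (water level in the standpipe).
Pressure head at well A: ψ = P/(ρg) = 170.3×1000 / (1000 × 9.81) = 17.36 m.
Total head at well A: h = z + ψ = 130.20 + 17.36 = 147.56 m.
Δh = h(well F) − h(well A) = 149.26 − 147.56 = 1.70 m.
Vertical separation Δz = 147.37 − 130.20 = 17.17 m.
|i_v| = |Δh| / Δz = 1.70 / 17.17 = 0.0990.
Head is higher in the shallow piezometer, so vertical flow is downward (recharge condition).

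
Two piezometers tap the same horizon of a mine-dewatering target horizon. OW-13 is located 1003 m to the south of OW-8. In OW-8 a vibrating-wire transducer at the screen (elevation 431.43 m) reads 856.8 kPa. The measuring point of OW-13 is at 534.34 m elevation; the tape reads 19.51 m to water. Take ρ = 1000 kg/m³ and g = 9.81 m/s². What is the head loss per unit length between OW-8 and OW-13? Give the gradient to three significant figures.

Pressure head at OW-8: ψ = P/(ρg) = 856.8×1000 / (1000 × 9.81) = 87.34 m.
Total head at OW-8: h = z + ψ = 431.43 + 87.34 = 518.77 m.
Total head at OW-13: h = 534.34 − 19.51 = 514.83 m.
Head difference: h(OW-8) − h(OW-13) = 518.77 − 514.83 = 3.94 m.
Hydraulic gradient: i = |Δh| / L = 3.94 / 1003 = 0.00393.

i ≈ 0.00393 m/m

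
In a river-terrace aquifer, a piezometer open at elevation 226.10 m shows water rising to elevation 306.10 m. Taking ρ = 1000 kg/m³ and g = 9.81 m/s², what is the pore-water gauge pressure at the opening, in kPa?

P ≈ 785 kPa

Pressure head ψ = h − z = 306.10 − 226.10 = 80.00 m.
P = ρgψ = 1000 × 9.81 × 80.00 = 784800 Pa ≈ 785 kPa.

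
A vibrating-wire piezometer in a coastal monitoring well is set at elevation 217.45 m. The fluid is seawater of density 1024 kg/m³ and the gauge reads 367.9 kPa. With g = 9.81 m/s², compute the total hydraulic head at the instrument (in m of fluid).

ψ = P/(ρg) = 367.9×1000 / (1024 × 9.81) = 36.62 m.
h = z + ψ = 217.45 + 36.62 = 254.07 m.

h ≈ 254.07 m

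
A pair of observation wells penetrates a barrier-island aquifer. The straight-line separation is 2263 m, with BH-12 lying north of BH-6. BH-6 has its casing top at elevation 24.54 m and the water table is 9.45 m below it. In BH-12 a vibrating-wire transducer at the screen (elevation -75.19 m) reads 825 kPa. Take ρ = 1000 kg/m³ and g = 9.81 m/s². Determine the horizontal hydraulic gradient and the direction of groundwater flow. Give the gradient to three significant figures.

Total head at BH-6: h = 24.54 − 9.45 = 15.09 m.
Pressure head at BH-12: ψ = P/(ρg) = 825×1000 / (1000 × 9.81) = 84.10 m.
Total head at BH-12: h = z + ψ = -75.19 + 84.10 = 8.91 m.
Head difference: h(BH-6) − h(BH-12) = 15.09 − 8.91 = 6.18 m.
Hydraulic gradient: i = |Δh| / L = 6.18 / 2263 = 0.00273.
Flow is from higher to lower head: from BH-6 toward BH-12, i.e. toward the north.

i ≈ 0.00273; groundwater flows toward the north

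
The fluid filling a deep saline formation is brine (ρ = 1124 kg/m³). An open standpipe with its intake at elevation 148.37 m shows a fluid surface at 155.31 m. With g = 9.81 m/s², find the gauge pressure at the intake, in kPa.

P ≈ 76.5 kPa

Pressure head ψ = h − z = 155.31 − 148.37 = 6.94 m.
P = ρgψ = 1124 × 9.81 × 6.94 = 76523 Pa ≈ 76.5 kPa.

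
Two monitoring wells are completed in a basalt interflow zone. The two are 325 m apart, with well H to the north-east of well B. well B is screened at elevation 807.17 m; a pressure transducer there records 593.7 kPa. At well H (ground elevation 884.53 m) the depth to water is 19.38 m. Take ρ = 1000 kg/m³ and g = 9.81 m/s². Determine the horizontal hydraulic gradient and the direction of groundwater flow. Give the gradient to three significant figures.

Pressure head at well B: ψ = P/(ρg) = 593.7×1000 / (1000 × 9.81) = 60.52 m.
Total head at well B: h = z + ψ = 807.17 + 60.52 = 867.69 m.
Total head at well H: h = 884.53 − 19.38 = 865.15 m.
Head difference: h(well B) − h(well H) = 867.69 − 865.15 = 2.54 m.
Hydraulic gradient: i = |Δh| / L = 2.54 / 325 = 0.00782.
Flow is from higher to lower head: from well B toward well H, i.e. toward the north-east.

i ≈ 0.00782; groundwater flows toward the north-east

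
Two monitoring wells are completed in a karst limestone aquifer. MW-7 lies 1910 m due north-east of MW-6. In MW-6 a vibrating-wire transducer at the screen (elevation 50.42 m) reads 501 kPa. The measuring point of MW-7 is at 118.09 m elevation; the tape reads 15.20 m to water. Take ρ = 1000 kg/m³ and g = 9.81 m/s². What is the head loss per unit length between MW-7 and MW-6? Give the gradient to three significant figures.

Pressure head at MW-6: ψ = P/(ρg) = 501×1000 / (1000 × 9.81) = 51.07 m.
Total head at MW-6: h = z + ψ = 50.42 + 51.07 = 101.49 m.
Total head at MW-7: h = 118.09 − 15.20 = 102.89 m.
Head difference: h(MW-6) − h(MW-7) = 101.49 − 102.89 = -1.40 m.
Hydraulic gradient: i = |Δh| / L = 1.40 / 1910 = 0.000733.

i ≈ 0.000733 m/m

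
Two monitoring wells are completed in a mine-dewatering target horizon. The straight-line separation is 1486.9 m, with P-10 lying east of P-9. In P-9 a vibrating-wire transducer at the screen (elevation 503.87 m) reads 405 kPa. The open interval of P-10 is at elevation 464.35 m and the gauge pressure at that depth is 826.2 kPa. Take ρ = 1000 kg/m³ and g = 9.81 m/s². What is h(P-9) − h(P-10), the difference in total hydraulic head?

Pressure head at P-9: ψ = P/(ρg) = 405×1000 / (1000 × 9.81) = 41.28 m.
Total head at P-9: h = z + ψ = 503.87 + 41.28 = 545.15 m.
Pressure head at P-10: ψ = P/(ρg) = 826.2×1000 / (1000 × 9.81) = 84.22 m.
Total head at P-10: h = z + ψ = 464.35 + 84.22 = 548.57 m.
Head difference: h(P-9) − h(P-10) = 545.15 − 548.57 = -3.42 m.

Δh ≈ -3.42 m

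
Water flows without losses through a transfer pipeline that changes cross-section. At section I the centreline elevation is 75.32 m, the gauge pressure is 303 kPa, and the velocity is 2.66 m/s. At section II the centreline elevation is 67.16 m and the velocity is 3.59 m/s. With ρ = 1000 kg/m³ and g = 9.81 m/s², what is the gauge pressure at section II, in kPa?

Pressure head at I: ψ₁ = P₁/(ρg) = 303×1000 / (1000 × 9.81) = 30.89 m.
Velocity heads: v₁²/2g = 2.66²/19.62 = 0.361 m; v₂²/2g = 3.59²/19.62 = 0.657 m.
Total head H = z₁ + ψ₁ + v₁²/2g = 75.32 + 30.89 + 0.361 = 106.57 m.
ψ₂ = H − z₂ − v₂²/2g = 106.57 − 67.16 − 0.657 = 38.75 m.
P₂ = ρgψ₂ = 1000 × 9.81 × 38.75 ≈ 380 kPa.

P₂ ≈ 380 kPa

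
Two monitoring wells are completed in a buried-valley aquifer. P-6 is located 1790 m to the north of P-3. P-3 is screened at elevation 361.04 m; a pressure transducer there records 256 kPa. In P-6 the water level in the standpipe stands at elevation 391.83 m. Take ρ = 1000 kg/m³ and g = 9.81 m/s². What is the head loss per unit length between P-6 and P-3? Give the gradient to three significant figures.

Pressure head at P-3: ψ = P/(ρg) = 256×1000 / (1000 × 9.81) = 26.10 m.
Total head at P-3: h = z + ψ = 361.04 + 26.10 = 387.14 m.
Total head at P-6: h = 391.83 m (water level in the piezometer is the total head).
Head difference: h(P-3) − h(P-6) = 387.14 − 391.83 = -4.69 m.
Hydraulic gradient: i = |Δh| / L = 4.69 / 1790 = 0.00262.

i ≈ 0.00262 m/m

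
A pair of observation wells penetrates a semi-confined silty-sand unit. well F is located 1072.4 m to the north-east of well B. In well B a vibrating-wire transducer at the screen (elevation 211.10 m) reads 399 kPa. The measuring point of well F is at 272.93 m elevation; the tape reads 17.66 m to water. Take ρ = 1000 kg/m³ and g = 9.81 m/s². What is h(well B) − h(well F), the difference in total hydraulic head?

Δh ≈ -3.50 m

Pressure head at well B: ψ = P/(ρg) = 399×1000 / (1000 × 9.81) = 40.67 m.
Total head at well B: h = z + ψ = 211.10 + 40.67 = 251.77 m.
Total head at well F: h = 272.93 − 17.66 = 255.27 m.
Head difference: h(well B) − h(well F) = 251.77 − 255.27 = -3.50 m.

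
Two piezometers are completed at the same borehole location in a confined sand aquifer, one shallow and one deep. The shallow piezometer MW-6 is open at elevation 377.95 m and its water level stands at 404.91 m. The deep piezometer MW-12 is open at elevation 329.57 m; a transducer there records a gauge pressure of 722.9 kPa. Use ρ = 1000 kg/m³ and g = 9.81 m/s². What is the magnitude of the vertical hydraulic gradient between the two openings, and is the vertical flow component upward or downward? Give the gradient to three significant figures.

Total head at MW-6: h = 404.91 m (water level in the standpipe).
Pressure head at MW-12: ψ = P/(ρg) = 722.9×1000 / (1000 × 9.81) = 73.69 m.
Total head at MW-12: h = z + ψ = 329.57 + 73.69 = 403.26 m.
Δh = h(MW-6) − h(MW-12) = 404.91 − 403.26 = 1.65 m.
Vertical separation Δz = 377.95 − 329.57 = 48.38 m.
|i_v| = |Δh| / Δz = 1.65 / 48.38 = 0.0341.
Head is higher in the shallow piezometer, so vertical flow is downward (recharge condition).

|i_v| ≈ 0.0341; vertical flow is downward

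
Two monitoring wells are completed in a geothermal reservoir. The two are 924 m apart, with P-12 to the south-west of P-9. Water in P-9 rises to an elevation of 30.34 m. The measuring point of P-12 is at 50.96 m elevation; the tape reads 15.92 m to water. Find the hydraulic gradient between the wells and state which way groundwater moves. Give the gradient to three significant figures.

i ≈ 0.00509; groundwater flows toward the north-east

Total head at P-9: h = 30.34 m (water level in the piezometer is the total head).
Total head at P-12: h = 50.96 − 15.92 = 35.04 m.
Head difference: h(P-9) − h(P-12) = 30.34 − 35.04 = -4.70 m.
Hydraulic gradient: i = |Δh| / L = 4.70 / 924 = 0.00509.
Flow is from higher to lower head: from P-12 toward P-9, i.e. toward the north-east.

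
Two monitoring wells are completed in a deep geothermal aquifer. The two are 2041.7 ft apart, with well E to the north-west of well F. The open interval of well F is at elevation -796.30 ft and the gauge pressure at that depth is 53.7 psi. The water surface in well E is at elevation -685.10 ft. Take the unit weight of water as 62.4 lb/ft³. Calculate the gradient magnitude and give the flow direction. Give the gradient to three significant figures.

i ≈ 0.00623; groundwater flows toward the north-west

Pressure head at well F: ψ = 144·P/γ = 144 × 53.7 / 62.4 = 123.92 ft.
Total head at well F: h = z + ψ = -796.30 + 123.92 = -672.38 ft.
Total head at well E: h = -685.10 ft (water level in the piezometer is the total head).
Head difference: h(well F) − h(well E) = -672.38 − (-685.10) = 12.72 ft.
Hydraulic gradient: i = |Δh| / L = 12.72 / 2041.7 = 0.00623.
Flow is from higher to lower head: from well F toward well E, i.e. toward the north-west.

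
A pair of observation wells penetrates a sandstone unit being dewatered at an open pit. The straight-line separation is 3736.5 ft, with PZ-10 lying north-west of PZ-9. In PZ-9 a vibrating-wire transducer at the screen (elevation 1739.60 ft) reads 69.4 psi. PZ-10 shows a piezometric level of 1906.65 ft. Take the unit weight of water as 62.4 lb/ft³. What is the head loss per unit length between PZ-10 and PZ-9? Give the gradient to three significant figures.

Pressure head at PZ-9: ψ = 144·P/γ = 144 × 69.4 / 62.4 = 160.15 ft.
Total head at PZ-9: h = z + ψ = 1739.60 + 160.15 = 1899.75 ft.
Total head at PZ-10: h = 1906.65 ft (water level in the piezometer is the total head).
Head difference: h(PZ-9) − h(PZ-10) = 1899.75 − 1906.65 = -6.90 ft.
Hydraulic gradient: i = |Δh| / L = 6.90 / 3736.5 = 0.00185.

i ≈ 0.00185 ft/ft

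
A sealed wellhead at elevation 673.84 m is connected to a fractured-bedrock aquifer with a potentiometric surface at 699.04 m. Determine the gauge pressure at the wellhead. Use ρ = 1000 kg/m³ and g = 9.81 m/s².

Head above the cap: Δh = 699.04 − 673.84 = 25.20 m.
P = ρgΔh = 1000 × 9.81 × 25.20 = 247212 Pa ≈ 247 kPa.

P ≈ 247 kPa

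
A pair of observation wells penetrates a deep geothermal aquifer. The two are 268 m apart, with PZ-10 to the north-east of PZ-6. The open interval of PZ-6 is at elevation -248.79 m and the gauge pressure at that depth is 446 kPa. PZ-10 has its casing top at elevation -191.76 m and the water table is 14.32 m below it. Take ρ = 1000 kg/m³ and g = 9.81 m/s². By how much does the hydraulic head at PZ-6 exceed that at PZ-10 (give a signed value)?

Pressure head at PZ-6: ψ = P/(ρg) = 446×1000 / (1000 × 9.81) = 45.46 m.
Total head at PZ-6: h = z + ψ = -248.79 + 45.46 = -203.33 m.
Total head at PZ-10: h = -191.76 − 14.32 = -206.08 m.
Head difference: h(PZ-6) − h(PZ-10) = -203.33 − (-206.08) = 2.75 m.

Δh ≈ 2.75 m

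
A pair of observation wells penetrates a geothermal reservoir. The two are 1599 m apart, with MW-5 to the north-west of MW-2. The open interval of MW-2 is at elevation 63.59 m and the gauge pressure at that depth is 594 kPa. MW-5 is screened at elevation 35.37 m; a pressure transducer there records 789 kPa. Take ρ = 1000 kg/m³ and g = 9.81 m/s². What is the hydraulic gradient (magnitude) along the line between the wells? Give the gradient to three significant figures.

i ≈ 0.00522

Pressure head at MW-2: ψ = P/(ρg) = 594×1000 / (1000 × 9.81) = 60.55 m.
Total head at MW-2: h = z + ψ = 63.59 + 60.55 = 124.14 m.
Pressure head at MW-5: ψ = P/(ρg) = 789×1000 / (1000 × 9.81) = 80.43 m.
Total head at MW-5: h = z + ψ = 35.37 + 80.43 = 115.80 m.
Head difference: h(MW-2) − h(MW-5) = 124.14 − 115.80 = 8.34 m.
Hydraulic gradient: i = |Δh| / L = 8.34 / 1599 = 0.00522.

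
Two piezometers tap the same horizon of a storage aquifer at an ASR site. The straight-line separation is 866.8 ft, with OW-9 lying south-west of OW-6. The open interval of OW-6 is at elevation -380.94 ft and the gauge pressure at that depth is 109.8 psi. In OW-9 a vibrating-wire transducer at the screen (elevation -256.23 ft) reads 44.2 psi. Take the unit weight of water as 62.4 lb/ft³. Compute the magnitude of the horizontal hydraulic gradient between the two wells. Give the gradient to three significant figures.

i ≈ 0.0308

Pressure head at OW-6: ψ = 144·P/γ = 144 × 109.8 / 62.4 = 253.38 ft.
Total head at OW-6: h = z + ψ = -380.94 + 253.38 = -127.56 ft.
Pressure head at OW-9: ψ = 144·P/γ = 144 × 44.2 / 62.4 = 102.00 ft.
Total head at OW-9: h = z + ψ = -256.23 + 102.00 = -154.23 ft.
Head difference: h(OW-6) − h(OW-9) = -127.56 − (-154.23) = 26.67 ft.
Hydraulic gradient: i = |Δh| / L = 26.67 / 866.8 = 0.0308.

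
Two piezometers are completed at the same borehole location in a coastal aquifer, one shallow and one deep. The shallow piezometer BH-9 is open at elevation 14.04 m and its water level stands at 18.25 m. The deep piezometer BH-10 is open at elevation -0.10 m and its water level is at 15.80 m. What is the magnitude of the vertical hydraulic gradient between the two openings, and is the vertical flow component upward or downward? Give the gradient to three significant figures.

Total head at BH-9: h = 18.25 m (water level in the standpipe).
Total head at BH-10: h = 15.80 m.
Δh = h(BH-9) − h(BH-10) = 18.25 − 15.80 = 2.45 m.
Vertical separation Δz = 14.04 − (-0.10) = 14.14 m.
|i_v| = |Δh| / Δz = 2.45 / 14.14 = 0.173.
Head is higher in the shallow piezometer, so vertical flow is downward (recharge condition).

|i_v| ≈ 0.173; vertical flow is downward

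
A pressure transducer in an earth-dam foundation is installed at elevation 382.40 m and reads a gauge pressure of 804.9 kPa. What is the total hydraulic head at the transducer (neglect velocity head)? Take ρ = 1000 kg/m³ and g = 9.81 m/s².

h ≈ 464.45 m

ψ = P/(ρg) = 804.9×1000 / (1000 × 9.81) = 82.05 m.
h = z + ψ = 382.40 + 82.05 = 464.45 m.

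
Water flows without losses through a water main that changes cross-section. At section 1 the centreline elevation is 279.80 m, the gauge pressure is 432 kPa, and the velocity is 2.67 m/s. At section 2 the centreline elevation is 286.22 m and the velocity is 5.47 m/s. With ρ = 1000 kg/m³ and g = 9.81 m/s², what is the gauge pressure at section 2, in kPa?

P₂ ≈ 358 kPa

Pressure head at 1: ψ₁ = P₁/(ρg) = 432×1000 / (1000 × 9.81) = 44.04 m.
Velocity heads: v₁²/2g = 2.67²/19.62 = 0.363 m; v₂²/2g = 5.47²/19.62 = 1.525 m.
Total head H = z₁ + ψ₁ + v₁²/2g = 279.80 + 44.04 + 0.363 = 324.20 m.
ψ₂ = H − z₂ − v₂²/2g = 324.20 − 286.22 − 1.525 = 36.45 m.
P₂ = ρgψ₂ = 1000 × 9.81 × 36.45 ≈ 358 kPa.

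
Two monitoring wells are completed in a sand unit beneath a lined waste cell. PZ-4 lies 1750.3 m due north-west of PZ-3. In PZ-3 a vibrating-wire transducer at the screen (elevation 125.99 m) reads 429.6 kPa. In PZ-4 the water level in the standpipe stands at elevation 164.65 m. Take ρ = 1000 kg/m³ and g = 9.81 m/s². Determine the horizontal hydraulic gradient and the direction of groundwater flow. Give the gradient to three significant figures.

Pressure head at PZ-3: ψ = P/(ρg) = 429.6×1000 / (1000 × 9.81) = 43.79 m.
Total head at PZ-3: h = z + ψ = 125.99 + 43.79 = 169.78 m.
Total head at PZ-4: h = 164.65 m (water level in the piezometer is the total head).
Head difference: h(PZ-3) − h(PZ-4) = 169.78 − 164.65 = 5.13 m.
Hydraulic gradient: i = |Δh| / L = 5.13 / 1750.3 = 0.00293.
Flow is from higher to lower head: from PZ-3 toward PZ-4, i.e. toward the north-west.

i ≈ 0.00293; groundwater flows toward the north-west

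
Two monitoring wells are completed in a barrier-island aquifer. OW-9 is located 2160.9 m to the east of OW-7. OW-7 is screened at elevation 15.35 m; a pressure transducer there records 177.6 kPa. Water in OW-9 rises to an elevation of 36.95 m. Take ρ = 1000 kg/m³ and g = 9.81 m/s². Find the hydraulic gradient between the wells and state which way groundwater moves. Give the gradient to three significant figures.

i ≈ 0.00162; groundwater flows toward the west

Pressure head at OW-7: ψ = P/(ρg) = 177.6×1000 / (1000 × 9.81) = 18.10 m.
Total head at OW-7: h = z + ψ = 15.35 + 18.10 = 33.45 m.
Total head at OW-9: h = 36.95 m (water level in the piezometer is the total head).
Head difference: h(OW-7) − h(OW-9) = 33.45 − 36.95 = -3.50 m.
Hydraulic gradient: i = |Δh| / L = 3.50 / 2160.9 = 0.00162.
Flow is from higher to lower head: from OW-9 toward OW-7, i.e. toward the west.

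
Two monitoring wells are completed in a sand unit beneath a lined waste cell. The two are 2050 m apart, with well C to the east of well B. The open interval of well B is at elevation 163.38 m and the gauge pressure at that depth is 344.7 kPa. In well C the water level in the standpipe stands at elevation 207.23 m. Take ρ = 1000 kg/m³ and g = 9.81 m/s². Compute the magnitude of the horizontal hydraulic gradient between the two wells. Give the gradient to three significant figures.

i ≈ 0.00425

Pressure head at well B: ψ = P/(ρg) = 344.7×1000 / (1000 × 9.81) = 35.14 m.
Total head at well B: h = z + ψ = 163.38 + 35.14 = 198.52 m.
Total head at well C: h = 207.23 m (water level in the piezometer is the total head).
Head difference: h(well B) − h(well C) = 198.52 − 207.23 = -8.71 m.
Hydraulic gradient: i = |Δh| / L = 8.71 / 2050 = 0.00425.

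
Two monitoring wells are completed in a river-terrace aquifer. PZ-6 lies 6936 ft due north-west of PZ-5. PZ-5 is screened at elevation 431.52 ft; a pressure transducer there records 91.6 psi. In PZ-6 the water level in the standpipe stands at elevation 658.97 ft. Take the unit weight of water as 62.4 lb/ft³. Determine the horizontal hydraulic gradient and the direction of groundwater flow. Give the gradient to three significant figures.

Pressure head at PZ-5: ψ = 144·P/γ = 144 × 91.6 / 62.4 = 211.38 ft.
Total head at PZ-5: h = z + ψ = 431.52 + 211.38 = 642.90 ft.
Total head at PZ-6: h = 658.97 ft (water level in the piezometer is the total head).
Head difference: h(PZ-5) − h(PZ-6) = 642.90 − 658.97 = -16.07 ft.
Hydraulic gradient: i = |Δh| / L = 16.07 / 6936 = 0.00232.
Flow is from higher to lower head: from PZ-6 toward PZ-5, i.e. toward the south-east.

i ≈ 0.00232; groundwater flows toward the south-east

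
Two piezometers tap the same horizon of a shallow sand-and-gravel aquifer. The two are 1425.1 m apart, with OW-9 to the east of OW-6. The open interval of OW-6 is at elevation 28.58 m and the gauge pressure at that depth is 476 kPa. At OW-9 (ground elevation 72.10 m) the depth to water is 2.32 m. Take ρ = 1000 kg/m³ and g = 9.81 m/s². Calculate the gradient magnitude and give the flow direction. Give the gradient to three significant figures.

Pressure head at OW-6: ψ = P/(ρg) = 476×1000 / (1000 × 9.81) = 48.52 m.
Total head at OW-6: h = z + ψ = 28.58 + 48.52 = 77.10 m.
Total head at OW-9: h = 72.10 − 2.32 = 69.78 m.
Head difference: h(OW-6) − h(OW-9) = 77.10 − 69.78 = 7.32 m.
Hydraulic gradient: i = |Δh| / L = 7.32 / 1425.1 = 0.00514.
Flow is from higher to lower head: from OW-6 toward OW-9, i.e. toward the east.

i ≈ 0.00514; groundwater flows toward the east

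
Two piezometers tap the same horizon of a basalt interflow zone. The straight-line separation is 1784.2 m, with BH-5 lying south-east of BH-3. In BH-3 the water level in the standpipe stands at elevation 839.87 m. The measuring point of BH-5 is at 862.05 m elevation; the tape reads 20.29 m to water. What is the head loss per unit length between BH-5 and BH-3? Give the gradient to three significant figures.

Total head at BH-3: h = 839.87 m (water level in the piezometer is the total head).
Total head at BH-5: h = 862.05 − 20.29 = 841.76 m.
Head difference: h(BH-3) − h(BH-5) = 839.87 − 841.76 = -1.89 m.
Hydraulic gradient: i = |Δh| / L = 1.89 / 1784.2 = 0.00106.

i ≈ 0.00106 m/m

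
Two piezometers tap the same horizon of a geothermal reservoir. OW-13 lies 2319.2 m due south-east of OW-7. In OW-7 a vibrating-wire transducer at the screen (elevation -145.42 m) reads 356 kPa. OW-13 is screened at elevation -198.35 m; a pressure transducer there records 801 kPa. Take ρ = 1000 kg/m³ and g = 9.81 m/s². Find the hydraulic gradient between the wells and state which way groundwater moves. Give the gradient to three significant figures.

Pressure head at OW-7: ψ = P/(ρg) = 356×1000 / (1000 × 9.81) = 36.29 m.
Total head at OW-7: h = z + ψ = -145.42 + 36.29 = -109.13 m.
Pressure head at OW-13: ψ = P/(ρg) = 801×1000 / (1000 × 9.81) = 81.65 m.
Total head at OW-13: h = z + ψ = -198.35 + 81.65 = -116.70 m.
Head difference: h(OW-7) − h(OW-13) = -109.13 − (-116.70) = 7.57 m.
Hydraulic gradient: i = |Δh| / L = 7.57 / 2319.2 = 0.00326.
Flow is from higher to lower head: from OW-7 toward OW-13, i.e. toward the south-east.

i ≈ 0.00326; groundwater flows toward the south-east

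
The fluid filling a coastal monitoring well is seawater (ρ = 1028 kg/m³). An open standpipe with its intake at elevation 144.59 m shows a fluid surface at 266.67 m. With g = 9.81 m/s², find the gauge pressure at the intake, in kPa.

P ≈ 1230 kPa

Pressure head ψ = h − z = 266.67 − 144.59 = 122.08 m.
P = ρgψ = 1028 × 9.81 × 122.08 = 1231138 Pa ≈ 1230 kPa.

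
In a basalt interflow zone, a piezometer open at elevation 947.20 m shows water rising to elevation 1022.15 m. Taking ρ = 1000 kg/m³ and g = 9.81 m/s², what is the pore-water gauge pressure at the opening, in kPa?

P ≈ 735 kPa

Pressure head ψ = h − z = 1022.15 − 947.20 = 74.95 m.
P = ρgψ = 1000 × 9.81 × 74.95 = 735260 Pa ≈ 735 kPa.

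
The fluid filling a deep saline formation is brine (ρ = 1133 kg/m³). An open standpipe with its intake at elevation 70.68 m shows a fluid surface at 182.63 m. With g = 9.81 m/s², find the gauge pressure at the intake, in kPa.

Pressure head ψ = h − z = 182.63 − 70.68 = 111.95 m.
P = ρgψ = 1133 × 9.81 × 111.95 = 1244294 Pa ≈ 1240 kPa.

P ≈ 1240 kPa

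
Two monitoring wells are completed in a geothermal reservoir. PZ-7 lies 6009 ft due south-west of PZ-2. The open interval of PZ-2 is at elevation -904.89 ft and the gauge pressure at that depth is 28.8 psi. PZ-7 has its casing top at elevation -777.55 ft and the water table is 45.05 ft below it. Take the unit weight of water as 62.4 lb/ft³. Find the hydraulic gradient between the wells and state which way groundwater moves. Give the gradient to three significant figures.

Pressure head at PZ-2: ψ = 144·P/γ = 144 × 28.8 / 62.4 = 66.46 ft.
Total head at PZ-2: h = z + ψ = -904.89 + 66.46 = -838.43 ft.
Total head at PZ-7: h = -777.55 − 45.05 = -822.60 ft.
Head difference: h(PZ-2) − h(PZ-7) = -838.43 − (-822.60) = -15.83 ft.
Hydraulic gradient: i = |Δh| / L = 15.83 / 6009 = 0.00263.
Flow is from higher to lower head: from PZ-7 toward PZ-2, i.e. toward the north-east.

i ≈ 0.00263; groundwater flows toward the north-east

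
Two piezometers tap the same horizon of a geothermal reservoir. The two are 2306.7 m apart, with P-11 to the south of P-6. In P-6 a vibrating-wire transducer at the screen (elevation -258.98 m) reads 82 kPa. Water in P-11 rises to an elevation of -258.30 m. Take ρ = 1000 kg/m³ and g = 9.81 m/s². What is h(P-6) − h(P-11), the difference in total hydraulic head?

Δh ≈ 7.68 m

Pressure head at P-6: ψ = P/(ρg) = 82×1000 / (1000 × 9.81) = 8.36 m.
Total head at P-6: h = z + ψ = -258.98 + 8.36 = -250.62 m.
Total head at P-11: h = -258.30 m (water level in the piezometer is the total head).
Head difference: h(P-6) − h(P-11) = -250.62 − (-258.30) = 7.68 m.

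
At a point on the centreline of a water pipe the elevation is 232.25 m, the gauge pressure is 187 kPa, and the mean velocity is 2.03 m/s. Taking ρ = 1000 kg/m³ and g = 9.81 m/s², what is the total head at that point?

Pressure head ψ = P/(ρg) = 187×1000 / (1000 × 9.81) = 19.06 m.
Velocity head = v²/(2g) = 2.03² / (2 × 9.81) = 0.210 m.
h = z + ψ + v²/(2g) = 232.25 + 19.06 + 0.210 = 251.52 m.

h ≈ 251.52 m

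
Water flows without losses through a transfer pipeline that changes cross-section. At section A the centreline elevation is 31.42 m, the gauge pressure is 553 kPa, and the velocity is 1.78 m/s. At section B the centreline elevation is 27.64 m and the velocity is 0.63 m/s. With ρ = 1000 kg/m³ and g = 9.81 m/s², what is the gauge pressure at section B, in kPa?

Pressure head at A: ψ₁ = P₁/(ρg) = 553×1000 / (1000 × 9.81) = 56.37 m.
Velocity heads: v₁²/2g = 1.78²/19.62 = 0.161 m; v₂²/2g = 0.63²/19.62 = 0.020 m.
Total head H = z₁ + ψ₁ + v₁²/2g = 31.42 + 56.37 + 0.161 = 87.95 m.
ψ₂ = H − z₂ − v₂²/2g = 87.95 − 27.64 − 0.020 = 60.29 m.
P₂ = ρgψ₂ = 1000 × 9.81 × 60.29 ≈ 591 kPa.

P₂ ≈ 591 kPa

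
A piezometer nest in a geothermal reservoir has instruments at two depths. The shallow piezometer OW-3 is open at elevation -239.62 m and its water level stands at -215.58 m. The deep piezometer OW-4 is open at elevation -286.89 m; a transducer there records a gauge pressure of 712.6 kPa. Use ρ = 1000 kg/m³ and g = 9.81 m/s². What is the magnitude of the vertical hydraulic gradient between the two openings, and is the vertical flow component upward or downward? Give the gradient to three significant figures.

Total head at OW-3: h = -215.58 m (water level in the standpipe).
Pressure head at OW-4: ψ = P/(ρg) = 712.6×1000 / (1000 × 9.81) = 72.64 m.
Total head at OW-4: h = z + ψ = -286.89 + 72.64 = -214.25 m.
Δh = h(OW-3) − h(OW-4) = -215.58 − (-214.25) = -1.33 m.
Vertical separation Δz = -239.62 − (-286.89) = 47.27 m.
|i_v| = |Δh| / Δz = 1.33 / 47.27 = 0.0281.
Head is higher in the deep piezometer, so vertical flow is upward (discharge condition).

|i_v| ≈ 0.0281; vertical flow is upward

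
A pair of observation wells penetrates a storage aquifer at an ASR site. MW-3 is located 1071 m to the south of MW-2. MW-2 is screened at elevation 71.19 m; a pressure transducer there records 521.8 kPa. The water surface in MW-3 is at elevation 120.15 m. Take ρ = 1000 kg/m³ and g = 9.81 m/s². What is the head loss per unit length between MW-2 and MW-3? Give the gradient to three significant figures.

Pressure head at MW-2: ψ = P/(ρg) = 521.8×1000 / (1000 × 9.81) = 53.19 m.
Total head at MW-2: h = z + ψ = 71.19 + 53.19 = 124.38 m.
Total head at MW-3: h = 120.15 m (water level in the piezometer is the total head).
Head difference: h(MW-2) − h(MW-3) = 124.38 − 120.15 = 4.23 m.
Hydraulic gradient: i = |Δh| / L = 4.23 / 1071 = 0.00395.

i ≈ 0.00395 m/m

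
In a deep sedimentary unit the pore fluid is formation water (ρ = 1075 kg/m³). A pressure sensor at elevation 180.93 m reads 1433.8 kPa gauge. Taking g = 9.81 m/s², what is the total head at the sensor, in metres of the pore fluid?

h ≈ 316.89 m

ψ = P/(ρg) = 1433.8×1000 / (1075 × 9.81) = 135.96 m.
h = z + ψ = 180.93 + 135.96 = 316.89 m.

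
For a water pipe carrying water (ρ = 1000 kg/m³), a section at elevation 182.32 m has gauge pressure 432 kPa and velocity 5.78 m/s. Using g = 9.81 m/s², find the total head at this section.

h ≈ 228.06 m

Pressure head ψ = P/(ρg) = 432×1000 / (1000 × 9.81) = 44.04 m.
Velocity head = v²/(2g) = 5.78² / (2 × 9.81) = 1.703 m.
h = z + ψ + v²/(2g) = 182.32 + 44.04 + 1.703 = 228.06 m.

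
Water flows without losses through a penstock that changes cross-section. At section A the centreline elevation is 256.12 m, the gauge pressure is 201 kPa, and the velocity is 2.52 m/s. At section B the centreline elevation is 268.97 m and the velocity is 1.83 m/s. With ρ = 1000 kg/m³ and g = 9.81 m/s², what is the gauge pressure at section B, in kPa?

Pressure head at A: ψ₁ = P₁/(ρg) = 201×1000 / (1000 × 9.81) = 20.49 m.
Velocity heads: v₁²/2g = 2.52²/19.62 = 0.324 m; v₂²/2g = 1.83²/19.62 = 0.171 m.
Total head H = z₁ + ψ₁ + v₁²/2g = 256.12 + 20.49 + 0.324 = 276.93 m.
ψ₂ = H − z₂ − v₂²/2g = 276.93 − 268.97 − 0.171 = 7.79 m.
P₂ = ρgψ₂ = 1000 × 9.81 × 7.79 ≈ 76.4 kPa.

P₂ ≈ 76.4 kPa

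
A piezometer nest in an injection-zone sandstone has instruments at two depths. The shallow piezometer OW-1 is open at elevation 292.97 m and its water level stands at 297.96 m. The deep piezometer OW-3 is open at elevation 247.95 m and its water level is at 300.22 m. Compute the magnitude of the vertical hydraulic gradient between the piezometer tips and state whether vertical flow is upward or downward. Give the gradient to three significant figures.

Total head at OW-1: h = 297.96 m (water level in the standpipe).
Total head at OW-3: h = 300.22 m.
Δh = h(OW-1) − h(OW-3) = 297.96 − 300.22 = -2.26 m.
Vertical separation Δz = 292.97 − 247.95 = 45.02 m.
|i_v| = |Δh| / Δz = 2.26 / 45.02 = 0.0502.
Head is higher in the deep piezometer, so vertical flow is upward (discharge condition).

|i_v| ≈ 0.0502; vertical flow is upward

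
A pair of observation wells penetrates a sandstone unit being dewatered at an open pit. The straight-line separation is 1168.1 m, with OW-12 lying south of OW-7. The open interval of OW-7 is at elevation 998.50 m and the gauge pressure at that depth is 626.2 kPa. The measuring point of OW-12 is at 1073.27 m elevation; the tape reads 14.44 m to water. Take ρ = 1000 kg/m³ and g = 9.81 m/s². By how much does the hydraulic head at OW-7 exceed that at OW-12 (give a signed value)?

Δh ≈ 3.50 m

Pressure head at OW-7: ψ = P/(ρg) = 626.2×1000 / (1000 × 9.81) = 63.83 m.
Total head at OW-7: h = z + ψ = 998.50 + 63.83 = 1062.33 m.
Total head at OW-12: h = 1073.27 − 14.44 = 1058.83 m.
Head difference: h(OW-7) − h(OW-12) = 1062.33 − 1058.83 = 3.50 m.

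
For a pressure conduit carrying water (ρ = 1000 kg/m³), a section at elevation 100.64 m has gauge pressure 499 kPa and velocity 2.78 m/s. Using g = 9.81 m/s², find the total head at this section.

h ≈ 151.90 m

Pressure head ψ = P/(ρg) = 499×1000 / (1000 × 9.81) = 50.87 m.
Velocity head = v²/(2g) = 2.78² / (2 × 9.81) = 0.394 m.
h = z + ψ + v²/(2g) = 100.64 + 50.87 + 0.394 = 151.90 m.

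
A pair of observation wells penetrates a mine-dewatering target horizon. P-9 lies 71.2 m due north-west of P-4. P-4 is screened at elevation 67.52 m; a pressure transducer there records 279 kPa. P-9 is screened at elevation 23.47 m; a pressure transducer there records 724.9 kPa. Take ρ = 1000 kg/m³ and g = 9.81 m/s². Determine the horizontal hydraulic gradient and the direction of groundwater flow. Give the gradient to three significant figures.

i ≈ 0.0197; groundwater flows toward the south-east

Pressure head at P-4: ψ = P/(ρg) = 279×1000 / (1000 × 9.81) = 28.44 m.
Total head at P-4: h = z + ψ = 67.52 + 28.44 = 95.96 m.
Pressure head at P-9: ψ = P/(ρg) = 724.9×1000 / (1000 × 9.81) = 73.89 m.
Total head at P-9: h = z + ψ = 23.47 + 73.89 = 97.36 m.
Head difference: h(P-4) − h(P-9) = 95.96 − 97.36 = -1.40 m.
Hydraulic gradient: i = |Δh| / L = 1.40 / 71.2 = 0.0197.
Flow is from higher to lower head: from P-9 toward P-4, i.e. toward the south-east.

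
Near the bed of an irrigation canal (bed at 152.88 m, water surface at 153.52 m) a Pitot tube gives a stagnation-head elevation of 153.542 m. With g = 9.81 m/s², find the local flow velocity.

Near the bed, under hydrostatic conditions, the piezometric head (z + ψ) equals the free-surface elevation, 153.52 m.
Velocity head = total − piezometric = 153.542 − 153.52 = 0.022 m.
v = √(2g·h_v) = √(2 × 9.81 × 0.022) = 0.657 m/s.

v ≈ 0.657 m/s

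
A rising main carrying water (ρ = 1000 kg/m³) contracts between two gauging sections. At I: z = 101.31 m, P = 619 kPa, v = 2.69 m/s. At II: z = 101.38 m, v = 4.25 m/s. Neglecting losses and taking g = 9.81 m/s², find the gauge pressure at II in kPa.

Pressure head at I: ψ₁ = P₁/(ρg) = 619×1000 / (1000 × 9.81) = 63.10 m.
Velocity heads: v₁²/2g = 2.69²/19.62 = 0.369 m; v₂²/2g = 4.25²/19.62 = 0.921 m.
Total head H = z₁ + ψ₁ + v₁²/2g = 101.31 + 63.10 + 0.369 = 164.78 m.
ψ₂ = H − z₂ − v₂²/2g = 164.78 − 101.38 − 0.921 = 62.48 m.
P₂ = ρgψ₂ = 1000 × 9.81 × 62.48 ≈ 613 kPa.

P₂ ≈ 613 kPa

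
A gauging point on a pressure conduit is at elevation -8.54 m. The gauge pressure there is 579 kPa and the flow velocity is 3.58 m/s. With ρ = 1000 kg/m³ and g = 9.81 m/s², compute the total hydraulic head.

h ≈ 51.13 m

Pressure head ψ = P/(ρg) = 579×1000 / (1000 × 9.81) = 59.02 m.
Velocity head = v²/(2g) = 3.58² / (2 × 9.81) = 0.653 m.
h = z + ψ + v²/(2g) = -8.54 + 59.02 + 0.653 = 51.13 m.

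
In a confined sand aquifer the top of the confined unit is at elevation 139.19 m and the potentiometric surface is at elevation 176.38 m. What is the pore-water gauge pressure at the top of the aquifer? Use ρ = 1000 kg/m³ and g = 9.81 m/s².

P ≈ 365 kPa

Pressure head at the aquifer top: ψ = h − z = 176.38 − 139.19 = 37.19 m.
P = ρgψ = 1000 × 9.81 × 37.19 = 364834 Pa ≈ 365 kPa.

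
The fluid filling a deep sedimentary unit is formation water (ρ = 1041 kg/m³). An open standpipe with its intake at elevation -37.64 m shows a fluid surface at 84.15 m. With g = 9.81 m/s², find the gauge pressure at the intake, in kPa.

Pressure head ψ = h − z = 84.15 − (-37.64) = 121.79 m.
P = ρgψ = 1041 × 9.81 × 121.79 = 1243745 Pa ≈ 1240 kPa.

P ≈ 1240 kPa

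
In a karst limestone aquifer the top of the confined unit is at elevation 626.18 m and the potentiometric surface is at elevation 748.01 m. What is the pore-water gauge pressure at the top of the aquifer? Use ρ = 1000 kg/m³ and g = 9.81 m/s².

P ≈ 1200 kPa

Pressure head at the aquifer top: ψ = h − z = 748.01 − 626.18 = 121.83 m.
P = ρgψ = 1000 × 9.81 × 121.83 = 1195152 Pa ≈ 1200 kPa.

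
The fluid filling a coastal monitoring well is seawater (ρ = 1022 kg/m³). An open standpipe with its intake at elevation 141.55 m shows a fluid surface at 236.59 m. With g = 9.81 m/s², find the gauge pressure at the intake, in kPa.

Pressure head ψ = h − z = 236.59 − 141.55 = 95.04 m.
P = ρgψ = 1022 × 9.81 × 95.04 = 952854 Pa ≈ 953 kPa.

P ≈ 953 kPa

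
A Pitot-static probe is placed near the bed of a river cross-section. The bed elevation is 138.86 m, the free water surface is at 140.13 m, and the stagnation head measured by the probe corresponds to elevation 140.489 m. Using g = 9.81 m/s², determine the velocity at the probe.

v ≈ 2.65 m/s

Near the bed, under hydrostatic conditions, the piezometric head (z + ψ) equals the free-surface elevation, 140.13 m.
Velocity head = total − piezometric = 140.489 − 140.13 = 0.359 m.
v = √(2g·h_v) = √(2 × 9.81 × 0.359) = 2.65 m/s.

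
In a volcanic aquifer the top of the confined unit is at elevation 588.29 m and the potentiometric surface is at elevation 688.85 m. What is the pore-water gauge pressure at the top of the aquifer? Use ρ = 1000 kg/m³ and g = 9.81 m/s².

P ≈ 986 kPa

Pressure head at the aquifer top: ψ = h − z = 688.85 − 588.29 = 100.56 m.
P = ρgψ = 1000 × 9.81 × 100.56 = 986494 Pa ≈ 986 kPa.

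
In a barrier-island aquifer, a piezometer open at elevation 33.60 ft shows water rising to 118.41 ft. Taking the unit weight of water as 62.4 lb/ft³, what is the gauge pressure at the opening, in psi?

Pressure head ψ = h − z = 118.41 − 33.60 = 84.81 ft.
P = γ·ψ / 144 = 62.4 × 84.81 / 144 = 36.8 psi.

P ≈ 36.8 psi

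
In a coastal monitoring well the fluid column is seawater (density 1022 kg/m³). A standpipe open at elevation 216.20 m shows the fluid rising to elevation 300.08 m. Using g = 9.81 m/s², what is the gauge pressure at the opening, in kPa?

Pressure head ψ = h − z = 300.08 − 216.20 = 83.88 m.
P = ρgψ = 1022 × 9.81 × 83.88 = 840966 Pa ≈ 841 kPa.

P ≈ 841 kPa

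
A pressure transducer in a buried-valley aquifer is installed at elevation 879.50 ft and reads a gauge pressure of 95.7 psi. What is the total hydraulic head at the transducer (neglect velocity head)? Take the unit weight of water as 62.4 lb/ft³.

h ≈ 1100.35 ft

ψ = 144·P/γ = 144 × 95.7 / 62.4 = 220.85 ft.
h = z + ψ = 879.50 + 220.85 = 1100.35 ft.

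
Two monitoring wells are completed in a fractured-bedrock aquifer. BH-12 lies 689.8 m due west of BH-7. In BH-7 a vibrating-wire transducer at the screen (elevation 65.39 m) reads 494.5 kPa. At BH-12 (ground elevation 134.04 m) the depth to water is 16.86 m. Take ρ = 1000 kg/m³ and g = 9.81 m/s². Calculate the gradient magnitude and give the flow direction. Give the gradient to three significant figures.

Pressure head at BH-7: ψ = P/(ρg) = 494.5×1000 / (1000 × 9.81) = 50.41 m.
Total head at BH-7: h = z + ψ = 65.39 + 50.41 = 115.80 m.
Total head at BH-12: h = 134.04 − 16.86 = 117.18 m.
Head difference: h(BH-7) − h(BH-12) = 115.80 − 117.18 = -1.38 m.
Hydraulic gradient: i = |Δh| / L = 1.38 / 689.8 = 0.00200.
Flow is from higher to lower head: from BH-12 toward BH-7, i.e. toward the east.

i ≈ 0.00200; groundwater flows toward the east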